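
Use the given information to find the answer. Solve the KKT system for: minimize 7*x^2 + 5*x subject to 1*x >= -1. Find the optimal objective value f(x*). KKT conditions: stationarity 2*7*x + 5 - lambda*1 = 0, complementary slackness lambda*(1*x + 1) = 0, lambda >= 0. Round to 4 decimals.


Step 1: Try lambda = 0 (constraint inactive).
Stationarity: 2*7*x + 5 = 0
x* = -5/(2*7) = -5/14 = -0.3571 (rounded; the exact value -5/14 is used below)
Check constraint: 1*-0.3571 = -0.3571 >= -1 -- satisfied.
Step 2: Compute optimal value.
f(x*) = 7*(-5/14)^2 + 5*(-5/14) = -0.8929


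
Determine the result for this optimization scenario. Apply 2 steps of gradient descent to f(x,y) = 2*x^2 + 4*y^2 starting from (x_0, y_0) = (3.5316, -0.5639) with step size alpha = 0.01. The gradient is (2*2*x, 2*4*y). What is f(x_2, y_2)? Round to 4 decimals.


Gradient descent on f(x,y) = 2*x^2 + 4*y^2.
Starting point: (3.5316, -0.5639), alpha = 0.01
Step 1: grad_x = 2*2*3.5316 = 14.1264, grad_y = 2*4*-0.5639 = -4.5112
  x_1 = 3.5316 - 0.01*14.1264 = 3.3903
  y_1 = -0.5639 - 0.01*-4.5112 = -0.5188
Step 2: grad_x = 2*2*3.3903 = 13.5613, grad_y = 2*4*-0.5188 = -4.1503
  x_2 = 3.3903 - 0.01*13.5613 = 3.2547
  y_2 = -0.5188 - 0.01*-4.1503 = -0.4773
f(3.2547, -0.4773) = 2*3.2547^2 + 4*(-0.4773)^2 = 22.0976


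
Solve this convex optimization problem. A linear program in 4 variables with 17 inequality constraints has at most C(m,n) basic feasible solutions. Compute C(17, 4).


Each vertex corresponds to some choice of n active constraints out of m, so the number of vertices is at most C(m, n) = m! / (n!(m-n)!).
m = 17, n = 4
Numerator: 17 * 16 * 15 * 14
Denominator: 4! = 24
C(17, 4) = 2380


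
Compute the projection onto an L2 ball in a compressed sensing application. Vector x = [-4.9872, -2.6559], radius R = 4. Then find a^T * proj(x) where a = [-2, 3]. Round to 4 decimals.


Step 1: Compute ||x|| (intermediates to 6 decimals).
||x|| = sqrt((-4.9872)^2 + (-2.6559)^2) = 5.650307
Step 2: Project.
Since ||x|| > R, scale = R/||x|| = 4/5.650307 = 0.707926, proj(x) = scale * x
proj(x) = [-3.530569, -1.880181]
Step 3: Dot product.
a^T * proj(x) = -2*(-3.530569) + 3*(-1.880181) = 1.4206


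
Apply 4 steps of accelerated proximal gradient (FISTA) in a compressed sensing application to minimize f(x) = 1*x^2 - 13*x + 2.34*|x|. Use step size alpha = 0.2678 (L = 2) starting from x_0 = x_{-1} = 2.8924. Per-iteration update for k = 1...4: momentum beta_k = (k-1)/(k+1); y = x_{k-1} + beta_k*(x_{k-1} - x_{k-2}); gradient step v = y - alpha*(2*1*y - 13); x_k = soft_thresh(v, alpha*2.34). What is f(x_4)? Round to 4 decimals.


FISTA on f(x) = 1*x^2 - 13*x + 2.34*|x|
L = 2, alpha = 0.2678
Iteration 1: beta = 0.0, y = 2.8924 + 0.0*(2.8924 - 2.8924) = 2.8924
  grad(y) = -7.2152, v = y - alpha*grad = 4.8246
  prox(v) = soft_thresh(4.8246, 0.6267) = 4.198
Iteration 2: beta = 0.3333, y = 4.198 + 0.3333*(4.198 - 2.8924) = 4.6332
  grad(y) = -3.7337, v = y - alpha*grad = 5.633
  prox(v) = soft_thresh(5.633, 0.6267) = 5.0064
Iteration 3: beta = 0.5, y = 5.0064 + 0.5*(5.0064 - 4.198) = 5.4106
  grad(y) = -2.1788, v = y - alpha*grad = 5.9941
  prox(v) = soft_thresh(5.9941, 0.6267) = 5.3674
Iteration 4: beta = 0.6, y = 5.3674 + 0.6*(5.3674 - 5.0064) = 5.5841
  grad(y) = -1.8319, v = y - alpha*grad = 6.0746
  prox(v) = soft_thresh(6.0746, 0.6267) = 5.448
f(x_4) = 1*5.448^2 - 13*5.448 + 2.34*|5.448| = -28.395


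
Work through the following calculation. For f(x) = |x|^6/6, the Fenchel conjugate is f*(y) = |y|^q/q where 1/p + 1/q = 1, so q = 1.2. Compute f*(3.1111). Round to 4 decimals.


The conjugate exponent q satisfies 1/p + 1/q = 1.
p = 6, so q = 6/(6 - 1) = 1.2
|y|^q = 3.1111^1.2 = 3.9039
f*(3.1111) = 3.9039 / 1.2 = 3.2532


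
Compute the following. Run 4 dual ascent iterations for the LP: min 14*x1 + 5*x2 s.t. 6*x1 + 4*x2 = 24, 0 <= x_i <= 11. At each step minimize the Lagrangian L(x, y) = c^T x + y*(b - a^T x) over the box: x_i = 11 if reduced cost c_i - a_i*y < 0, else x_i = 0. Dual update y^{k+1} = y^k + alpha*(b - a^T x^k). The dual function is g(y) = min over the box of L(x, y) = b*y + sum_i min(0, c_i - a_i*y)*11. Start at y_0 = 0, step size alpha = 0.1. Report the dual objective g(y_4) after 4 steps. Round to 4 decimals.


Dual ascent for LP: min 14*x1 + 5*x2, 6*x1 + 4*x2 = 24, 0 <= x_i <= 11
Step 1: y^k = 0.0, reduced costs: (14.0, 5.0)
  x^k = (0.0, 0.0), subgradient = b - a^T x = 24.0
  y^{k+1} = 0.0 + 0.1*24.0 = 2.4
Step 2: y^k = 2.4, reduced costs: (-0.4, -4.6)
  x^k = (11.0, 11.0), subgradient = b - a^T x = -86.0
  y^{k+1} = 2.4 + 0.1*-86.0 = -6.2
Step 3: y^k = -6.2, reduced costs: (51.2, 29.8)
  x^k = (0.0, 0.0), subgradient = b - a^T x = 24.0
  y^{k+1} = -6.2 + 0.1*24.0 = -3.8
Step 4: y^k = -3.8, reduced costs: (36.8, 20.2)
  x^k = (0.0, 0.0), subgradient = b - a^T x = 24.0
  y^{k+1} = -3.8 + 0.1*24.0 = -1.4
Dual objective at y_4 = -1.4: reduced costs (22.4, 10.6), box minimizer x = (0.0, 0.0)
g(y_4) = b*y + (c1 - a1*y)*x1 + (c2 - a2*y)*x2 = 24*(-1.4) + 22.4*0.0 + 10.6*0.0 = -33.6 + 0.0 + 0.0 = -33.6


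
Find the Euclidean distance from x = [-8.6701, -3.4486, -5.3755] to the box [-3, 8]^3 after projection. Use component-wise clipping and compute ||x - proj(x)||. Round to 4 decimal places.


Project each component onto [-3, 8].
clip(-8.6701) = -3.0, clip(-3.4486) = -3.0, clip(-5.3755) = -3.0
Projection = [-3.0, -3.0, -3.0]
Squared diffs: [32.15, 0.2012, 5.643]
Distance = sqrt(37.9942) = 6.1639


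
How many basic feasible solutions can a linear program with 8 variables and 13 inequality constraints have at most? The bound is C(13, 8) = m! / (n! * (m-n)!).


Each vertex corresponds to some choice of n active constraints out of m, so the number of vertices is at most C(m, n) = m! / (n!(m-n)!).
m = 13, n = 8
Numerator: 13 * 12 * 11 * 10 * 9 * 8 * 7 * 6
Denominator: 8! = 40320
C(13, 8) = 1287


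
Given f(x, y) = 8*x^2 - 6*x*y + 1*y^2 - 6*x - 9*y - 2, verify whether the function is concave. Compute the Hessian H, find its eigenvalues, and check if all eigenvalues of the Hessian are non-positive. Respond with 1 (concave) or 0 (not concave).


The Hessian of f(x,y) = 8*x^2 - 6*x*y + 1*y^2 - 6*x - 9*y - 2 is:
H = [[16, -6], [-6, 2]]
Trace = 16 + 2 = 18
Determinant = 16*2 - (-6)^2 = -4
Discriminant = (18)^2 - 4*-4 = 340.0
Eigenvalues: lambda_1 = -0.2195, lambda_2 = 18.2195
The function is not concave.

0


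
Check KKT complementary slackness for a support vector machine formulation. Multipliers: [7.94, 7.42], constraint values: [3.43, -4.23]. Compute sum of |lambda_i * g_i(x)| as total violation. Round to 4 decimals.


KKT complementary slackness check:
lambda_1 * g_1 = 7.94 * 3.43 = 27.2342
lambda_2 * g_2 = 7.42 * -4.23 = -31.3866
Total violation = 27.2342 + 31.3866 = 58.6208


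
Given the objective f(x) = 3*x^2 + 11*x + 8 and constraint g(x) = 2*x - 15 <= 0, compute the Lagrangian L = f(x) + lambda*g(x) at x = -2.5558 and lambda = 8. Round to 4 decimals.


Step 1: Evaluate f(x).
f(-2.5558) = 3*(-2.5558)^2 + 11*(-2.5558) + 8 = -0.5175
Step 2: Evaluate g(x).
g(-2.5558) = 2*-2.5558 - 15 = -20.1116
Step 3: Compute Lagrangian.
L = -0.5175 + 8*-20.1116 = -161.4103


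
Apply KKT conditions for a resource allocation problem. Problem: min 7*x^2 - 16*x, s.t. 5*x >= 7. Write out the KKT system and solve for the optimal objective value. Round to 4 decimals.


Step 1: Try lambda = 0 (constraint inactive).
x_unc = 16/(2*7) = 1.1429
Check: 5*1.1429 = 5.7145 < 7 -- violated!
Step 2: Constraint must be active: 5*x = 7
x* = 7/5 = 1.4
lambda = (2*7*1.4 - 16)/5 = 0.72
Step 3: Compute optimal value.
f(x*) = 7*1.4^2 - 16*1.4 = -8.68


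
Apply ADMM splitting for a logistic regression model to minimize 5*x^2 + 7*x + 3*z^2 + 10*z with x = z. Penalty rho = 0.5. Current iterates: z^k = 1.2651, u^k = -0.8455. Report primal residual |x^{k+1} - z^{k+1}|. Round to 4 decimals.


ADMM iteration with rho = 0.5, z^k = 1.2651, u^k = -0.8455
Step 1: x-update.
Minimize 5*x^2 + 7*x + (0.5/2)*(x - 1.2651 - 0.8455)^2
FOC: (2*5 + 0.5)*x = -7 + 0.5*(1.2651 + 0.8455)
x^{k+1} = -0.5662
Step 2: z-update.
Minimize 3*z^2 + 10*z + (0.5/2)*(-0.5662 - z - 0.8455)^2
FOC: (2*3 + 0.5)*z = -10 + 0.5*(-0.5662 - 0.8455)
z^{k+1} = -1.6471
Step 3: u-update.
u^{k+1} = -0.8455 - 0.5662 + 1.6471 = 0.2354
Step 4: Primal residual = |-0.5662 + 1.6471| = 1.0809


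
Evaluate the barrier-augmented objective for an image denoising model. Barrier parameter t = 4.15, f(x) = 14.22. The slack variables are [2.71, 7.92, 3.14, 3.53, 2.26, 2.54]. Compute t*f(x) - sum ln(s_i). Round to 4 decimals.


Step 1: Compute log-barrier.
ln values: [0.9969, 2.0694, 1.1442, 1.2613, 0.8154, 0.9322]
phi = -(0.9969 + 2.0694 + 1.1442 + 1.2613 + 0.8154 + 0.9322) = -7.2194
Step 2: Compute augmented objective.
t*f(x) = 4.15*14.22 = 59.013
Total = 59.013 - 7.2194 = 51.7936


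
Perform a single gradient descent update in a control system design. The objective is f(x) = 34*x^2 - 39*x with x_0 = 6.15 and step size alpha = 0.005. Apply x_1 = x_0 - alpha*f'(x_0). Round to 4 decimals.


We compute the gradient at x_0 and apply the update.
f'(x) = 68*x - 39
f'(6.15) = 68*6.15 - 39 = 379.2
x_1 = 6.15 - 0.005*379.2 = 4.254


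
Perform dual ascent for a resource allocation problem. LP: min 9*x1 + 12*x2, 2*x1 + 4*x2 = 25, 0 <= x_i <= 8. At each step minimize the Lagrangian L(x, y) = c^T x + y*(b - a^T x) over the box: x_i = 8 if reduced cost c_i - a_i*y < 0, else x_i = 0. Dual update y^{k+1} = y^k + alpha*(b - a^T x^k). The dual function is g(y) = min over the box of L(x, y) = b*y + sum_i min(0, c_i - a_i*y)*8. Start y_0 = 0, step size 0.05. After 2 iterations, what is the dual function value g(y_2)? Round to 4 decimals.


Dual ascent for LP: min 9*x1 + 12*x2, 2*x1 + 4*x2 = 25, 0 <= x_i <= 8
Step 1: y^k = 0.0, reduced costs: (9.0, 12.0)
  x^k = (0.0, 0.0), subgradient = b - a^T x = 25.0
  y^{k+1} = 0.0 + 0.05*25.0 = 1.25
Step 2: y^k = 1.25, reduced costs: (6.5, 7.0)
  x^k = (0.0, 0.0), subgradient = b - a^T x = 25.0
  y^{k+1} = 1.25 + 0.05*25.0 = 2.5
Dual objective at y_2 = 2.5: reduced costs (4.0, 2.0), box minimizer x = (0.0, 0.0)
g(y_2) = b*y + (c1 - a1*y)*x1 + (c2 - a2*y)*x2 = 25*2.5 + 4.0*0.0 + 2.0*0.0 = 62.5 + 0.0 + 0.0 = 62.5


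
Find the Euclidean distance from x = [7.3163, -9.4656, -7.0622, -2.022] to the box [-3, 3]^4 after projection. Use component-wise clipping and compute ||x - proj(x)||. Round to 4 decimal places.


Project each component onto [-3, 3].
clip(7.3163) = 3.0, clip(-9.4656) = -3.0, clip(-7.0622) = -3.0, clip(-2.022) = -2.022
Projection = [3.0, -3.0, -3.0, -2.022]
Squared diffs: [18.6304, 41.804, 16.5015, 0.0]
Distance = sqrt(76.9359) = 8.7713


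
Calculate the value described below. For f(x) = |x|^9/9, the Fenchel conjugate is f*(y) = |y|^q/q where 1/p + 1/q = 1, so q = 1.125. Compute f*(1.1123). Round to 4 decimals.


The conjugate exponent q satisfies 1/p + 1/q = 1.
p = 9, so q = 9/(9 - 1) = 1.125
|y|^q = 1.1123^1.125 = 1.1272
f*(1.1123) = 1.1272 / 1.125 = 1.002


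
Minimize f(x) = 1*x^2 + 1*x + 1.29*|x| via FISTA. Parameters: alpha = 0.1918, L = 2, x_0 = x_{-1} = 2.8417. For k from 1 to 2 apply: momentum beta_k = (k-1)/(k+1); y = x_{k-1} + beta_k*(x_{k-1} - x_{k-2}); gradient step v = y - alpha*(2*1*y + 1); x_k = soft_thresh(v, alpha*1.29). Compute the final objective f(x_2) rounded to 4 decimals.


FISTA on f(x) = 1*x^2 + 1*x + 1.29*|x|
L = 2, alpha = 0.1918
Iteration 1: beta = 0.0, y = 2.8417 + 0.0*(2.8417 - 2.8417) = 2.8417
  grad(y) = 6.6834, v = y - alpha*grad = 1.5598
  prox(v) = soft_thresh(1.5598, 0.2474) = 1.3124
Iteration 2: beta = 0.3333, y = 1.3124 + 0.3333*(1.3124 - 2.8417) = 0.8026
  grad(y) = 2.6053, v = y - alpha*grad = 0.3029
  prox(v) = soft_thresh(0.3029, 0.2474) = 0.0555
f(x_2) = 1*0.0555^2 + 1*0.0555 + 1.29*|0.0555| = 0.1302


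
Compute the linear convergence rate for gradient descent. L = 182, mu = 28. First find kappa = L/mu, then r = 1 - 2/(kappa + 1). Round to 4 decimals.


Step 1: Compute the condition number.
kappa = L/mu = 182/28 = 6.5
Step 2: Compute the convergence rate.
r = 1 - 2/(kappa + 1) = 1 - 2*mu/(L + mu) = (L - mu)/(L + mu) = 154/210 = 0.7333


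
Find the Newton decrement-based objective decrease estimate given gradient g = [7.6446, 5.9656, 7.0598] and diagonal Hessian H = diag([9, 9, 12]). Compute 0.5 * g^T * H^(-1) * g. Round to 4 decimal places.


Step 1: H is diagonal, so H^(-1) * g = [0.8494, 0.6628, 0.5883].
Step 2: g^T H^(-1) g = sum_i g_i^2 / H_ii
  = (7.6446)^2/9 + (5.9656)^2/9 + (7.0598)^2/12
  = 6.4933 + 3.9543 + 4.1534 = 14.601
Step 3: Objective decrease = 0.5 * g^T H^(-1) g = 7.3005


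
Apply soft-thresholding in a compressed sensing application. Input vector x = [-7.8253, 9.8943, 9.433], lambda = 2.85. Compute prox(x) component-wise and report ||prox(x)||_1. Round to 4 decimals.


Soft-thresholding with lambda = 2.85:
prox(-7.8253) = sign(-7.8253)*max(|-7.8253| - 2.85, 0) = -4.9753
prox(9.8943) = sign(9.8943)*max(|9.8943| - 2.85, 0) = 7.0443
prox(9.433) = sign(9.433)*max(|9.433| - 2.85, 0) = 6.583
prox(x) = [-4.9753, 7.0443, 6.583]
||prox(x)||_1 = 4.9753 + 7.0443 + 6.583 = 18.6026


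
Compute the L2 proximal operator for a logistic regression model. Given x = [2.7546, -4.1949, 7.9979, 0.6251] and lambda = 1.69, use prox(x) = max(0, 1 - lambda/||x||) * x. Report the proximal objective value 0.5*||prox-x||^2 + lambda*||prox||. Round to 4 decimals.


Step 1: Compute ||x||.
||x|| = 9.4627
Step 2: Compute scaling factor.
scale = max(0, 1 - 1.69/9.4627) = 0.8214
Step 3: prox(x) = [2.2626, -3.4457, 6.5695, 0.5135]
||prox(x)|| = 7.7727
Step 4: Proximal objective.
0.5*||prox-x||^2 = 1.4281
lambda*||prox|| = 13.1359
Total = 14.5639


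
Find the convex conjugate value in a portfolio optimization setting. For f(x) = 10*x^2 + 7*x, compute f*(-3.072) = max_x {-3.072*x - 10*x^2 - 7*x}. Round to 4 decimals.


f*(y) = sup_x {y*x - a*x^2 - b*x} = sup_x {(y-b)*x - a*x^2}
FOC: (y - b) - 2a*x = 0 => x* = (y - b)/(2a)
x* = (-3.072 - 7)/(2*10) = -0.5036
f*(-3.072) = (y-b)^2/(4a) = (-3.072 - 7)^2/(4*10)
= 101.4452/40 = 2.5361


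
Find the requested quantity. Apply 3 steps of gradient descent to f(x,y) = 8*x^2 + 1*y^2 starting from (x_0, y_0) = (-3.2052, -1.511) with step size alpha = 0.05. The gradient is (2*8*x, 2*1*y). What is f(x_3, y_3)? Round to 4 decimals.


Gradient descent on f(x,y) = 8*x^2 + 1*y^2.
Starting point: (-3.2052, -1.511), alpha = 0.05
Step 1: grad_x = 2*8*-3.2052 = -51.2832, grad_y = 2*1*-1.511 = -3.022
  x_1 = -3.2052 - 0.05*-51.2832 = -0.641
  y_1 = -1.511 - 0.05*-3.022 = -1.3599
Step 2: grad_x = 2*8*-0.641 = -10.2566, grad_y = 2*1*-1.3599 = -2.7198
  x_2 = -0.641 - 0.05*-10.2566 = -0.1282
  y_2 = -1.3599 - 0.05*-2.7198 = -1.2239
Step 3: grad_x = 2*8*-0.1282 = -2.0513, grad_y = 2*1*-1.2239 = -2.4478
  x_3 = -0.1282 - 0.05*-2.0513 = -0.0256
  y_3 = -1.2239 - 0.05*-2.4478 = -1.1015
f(-0.0256, -1.1015) = 8*(-0.0256)^2 + 1*(-1.1015)^2 = 1.2186


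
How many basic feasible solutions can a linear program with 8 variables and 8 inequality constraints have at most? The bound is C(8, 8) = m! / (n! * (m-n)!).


Each vertex corresponds to some choice of n active constraints out of m, so the number of vertices is at most C(m, n) = m! / (n!(m-n)!).
m = 8, n = 8
Numerator: 8 * 7 * 6 * 5 * 4 * 3 * 2 * 1
Denominator: 8! = 40320
C(8, 8) = 1


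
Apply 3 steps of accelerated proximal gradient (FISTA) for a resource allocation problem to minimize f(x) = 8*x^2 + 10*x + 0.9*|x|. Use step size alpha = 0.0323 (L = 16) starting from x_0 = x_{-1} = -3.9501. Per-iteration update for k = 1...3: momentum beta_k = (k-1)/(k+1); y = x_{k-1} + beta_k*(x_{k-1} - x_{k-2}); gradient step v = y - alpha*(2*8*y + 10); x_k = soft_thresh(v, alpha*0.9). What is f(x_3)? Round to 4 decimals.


FISTA on f(x) = 8*x^2 + 10*x + 0.9*|x|
L = 16, alpha = 0.0323
Iteration 1: beta = 0.0, y = -3.9501 + 0.0*(-3.9501 + 3.9501) = -3.9501
  grad(y) = -53.2016, v = y - alpha*grad = -2.2317
  prox(v) = soft_thresh(-2.2317, 0.0291) = -2.2026
Iteration 2: beta = 0.3333, y = -2.2026 + 0.3333*(-2.2026 + 3.9501) = -1.6201
  grad(y) = -15.922, v = y - alpha*grad = -1.1058
  prox(v) = soft_thresh(-1.1058, 0.0291) = -1.0768
Iteration 3: beta = 0.5, y = -1.0768 + 0.5*(-1.0768 + 2.2026) = -0.5139
  grad(y) = 1.7784, v = y - alpha*grad = -0.5713
  prox(v) = soft_thresh(-0.5713, 0.0291) = -0.5422
f(x_3) = 8*(-0.5422)^2 + 10*(-0.5422) + 0.9*|-0.5422| = -2.5822


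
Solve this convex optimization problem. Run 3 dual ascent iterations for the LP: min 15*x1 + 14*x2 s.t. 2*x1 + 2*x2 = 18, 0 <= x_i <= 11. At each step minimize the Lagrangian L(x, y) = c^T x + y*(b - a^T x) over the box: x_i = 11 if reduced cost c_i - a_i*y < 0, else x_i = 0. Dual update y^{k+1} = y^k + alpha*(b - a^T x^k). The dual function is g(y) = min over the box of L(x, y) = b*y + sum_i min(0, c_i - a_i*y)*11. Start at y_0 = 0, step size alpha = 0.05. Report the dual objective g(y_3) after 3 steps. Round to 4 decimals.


Dual ascent for LP: min 15*x1 + 14*x2, 2*x1 + 2*x2 = 18, 0 <= x_i <= 11
Step 1: y^k = 0.0, reduced costs: (15.0, 14.0)
  x^k = (0.0, 0.0), subgradient = b - a^T x = 18.0
  y^{k+1} = 0.0 + 0.05*18.0 = 0.9
Step 2: y^k = 0.9, reduced costs: (13.2, 12.2)
  x^k = (0.0, 0.0), subgradient = b - a^T x = 18.0
  y^{k+1} = 0.9 + 0.05*18.0 = 1.8
Step 3: y^k = 1.8, reduced costs: (11.4, 10.4)
  x^k = (0.0, 0.0), subgradient = b - a^T x = 18.0
  y^{k+1} = 1.8 + 0.05*18.0 = 2.7
Dual objective at y_3 = 2.7: reduced costs (9.6, 8.6), box minimizer x = (0.0, 0.0)
g(y_3) = b*y + (c1 - a1*y)*x1 + (c2 - a2*y)*x2 = 18*2.7 + 9.6*0.0 + 8.6*0.0 = 48.6 + 0.0 + 0.0 = 48.6


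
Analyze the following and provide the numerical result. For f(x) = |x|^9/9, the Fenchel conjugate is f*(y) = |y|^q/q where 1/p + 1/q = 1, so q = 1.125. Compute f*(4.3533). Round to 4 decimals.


The conjugate exponent q satisfies 1/p + 1/q = 1.
p = 9, so q = 9/(9 - 1) = 1.125
|y|^q = 4.3533^1.125 = 5.232
f*(4.3533) = 5.232 / 1.125 = 4.6507


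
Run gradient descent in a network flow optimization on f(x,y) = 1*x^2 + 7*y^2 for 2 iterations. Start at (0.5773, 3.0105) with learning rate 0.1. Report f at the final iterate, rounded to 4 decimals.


Gradient descent on f(x,y) = 1*x^2 + 7*y^2.
Starting point: (0.5773, 3.0105), alpha = 0.1
Step 1: grad_x = 2*1*0.5773 = 1.1546, grad_y = 2*7*3.0105 = 42.147
  x_1 = 0.5773 - 0.1*1.1546 = 0.4618
  y_1 = 3.0105 - 0.1*42.147 = -1.2042
Step 2: grad_x = 2*1*0.4618 = 0.9237, grad_y = 2*7*-1.2042 = -16.8588
  x_2 = 0.4618 - 0.1*0.9237 = 0.3695
  y_2 = -1.2042 - 0.1*-16.8588 = 0.4817
f(0.3695, 0.4817) = 1*0.3695^2 + 7*0.4817^2 = 1.7606


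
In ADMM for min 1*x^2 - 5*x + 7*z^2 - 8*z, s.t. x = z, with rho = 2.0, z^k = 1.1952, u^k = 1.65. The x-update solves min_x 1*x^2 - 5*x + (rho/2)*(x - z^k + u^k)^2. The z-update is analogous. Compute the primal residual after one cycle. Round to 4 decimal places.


ADMM iteration with rho = 2.0, z^k = 1.1952, u^k = 1.65
Step 1: x-update.
Minimize 1*x^2 - 5*x + (2.0/2)*(x - 1.1952 + 1.65)^2
FOC: (2*1 + 2.0)*x = 5 + 2.0*(1.1952 - 1.65)
x^{k+1} = 1.0226
Step 2: z-update.
Minimize 7*z^2 - 8*z + (2.0/2)*(1.0226 - z + 1.65)^2
FOC: (2*7 + 2.0)*z = 8 + 2.0*(1.0226 + 1.65)
z^{k+1} = 0.8341
Step 3: u-update.
u^{k+1} = 1.65 + 1.0226 - 0.8341 = 1.8385
Step 4: Primal residual = |1.0226 - 0.8341| = 0.1885


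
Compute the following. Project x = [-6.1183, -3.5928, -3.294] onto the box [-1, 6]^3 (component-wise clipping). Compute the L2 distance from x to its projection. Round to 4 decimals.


Project each component onto [-1, 6].
clip(-6.1183) = -1.0, clip(-3.5928) = -1.0, clip(-3.294) = -1.0
Projection = [-1.0, -1.0, -1.0]
Squared diffs: [26.197, 6.7226, 5.2624]
Distance = sqrt(38.182) = 6.1792


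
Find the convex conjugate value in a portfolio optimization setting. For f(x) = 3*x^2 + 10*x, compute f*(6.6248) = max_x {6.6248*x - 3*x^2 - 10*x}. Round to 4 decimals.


f*(y) = sup_x {y*x - a*x^2 - b*x} = sup_x {(y-b)*x - a*x^2}
FOC: (y - b) - 2a*x = 0 => x* = (y - b)/(2a)
x* = (6.6248 - 10)/(2*3) = -0.5625
f*(6.6248) = (y-b)^2/(4a) = (6.6248 - 10)^2/(4*3)
= 11.392/12 = 0.9493


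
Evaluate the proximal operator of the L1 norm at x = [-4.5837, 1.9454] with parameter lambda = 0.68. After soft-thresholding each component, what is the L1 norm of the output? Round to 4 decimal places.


Soft-thresholding with lambda = 0.68:
prox(-4.5837) = sign(-4.5837)*max(|-4.5837| - 0.68, 0) = -3.9037
prox(1.9454) = sign(1.9454)*max(|1.9454| - 0.68, 0) = 1.2654
prox(x) = [-3.9037, 1.2654]
||prox(x)||_1 = 3.9037 + 1.2654 = 5.1691


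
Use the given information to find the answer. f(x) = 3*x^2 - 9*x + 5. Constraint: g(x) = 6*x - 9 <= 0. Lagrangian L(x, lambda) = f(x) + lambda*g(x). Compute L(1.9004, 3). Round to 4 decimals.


Step 1: Evaluate f(x).
f(1.9004) = 3*1.9004^2 - 9*1.9004 + 5 = -1.269
Step 2: Evaluate g(x).
g(1.9004) = 6*1.9004 - 9 = 2.4024
Step 3: Compute Lagrangian.
L = -1.269 + 3*2.4024 = 5.9382


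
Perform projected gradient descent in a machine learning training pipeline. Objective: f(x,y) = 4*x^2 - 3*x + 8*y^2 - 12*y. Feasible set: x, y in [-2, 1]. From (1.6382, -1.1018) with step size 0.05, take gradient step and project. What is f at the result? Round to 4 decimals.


Step 1: Compute gradient at (1.6382, -1.1018).
grad_x = 2*4*1.6382 - 3 = 10.1056
grad_y = 2*8*-1.1018 - 12 = -29.6288
Step 2: Gradient step.
x_raw = 1.6382 - 0.05*10.1056 = 1.1329
y_raw = -1.1018 - 0.05*-29.6288 = 0.3796
Step 3: Project onto [-2, 1].
x_proj = clip(1.1329) = 1.0
y_proj = clip(0.3796) = 0.3796
Step 4: Evaluate f.
f(1.0, 0.3796) = -2.4027


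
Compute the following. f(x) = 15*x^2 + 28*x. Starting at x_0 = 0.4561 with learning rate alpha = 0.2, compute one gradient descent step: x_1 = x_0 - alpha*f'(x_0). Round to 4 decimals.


We compute the gradient at x_0 and apply the update.
f'(x) = 30*x + 28
f'(0.4561) = 30*0.4561 + 28 = 41.683
x_1 = 0.4561 - 0.2*41.683 = -7.8805


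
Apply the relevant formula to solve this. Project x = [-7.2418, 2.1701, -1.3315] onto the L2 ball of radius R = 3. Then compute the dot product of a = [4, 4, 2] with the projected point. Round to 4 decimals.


Step 1: Compute ||x|| (intermediates to 6 decimals).
||x|| = sqrt((-7.2418)^2 + 2.1701^2 + (-1.3315)^2) = 7.67632
Step 2: Project.
Since ||x|| > R, scale = R/||x|| = 3/7.67632 = 0.390812, proj(x) = scale * x
proj(x) = [-2.830182, 0.848101, -0.520366]
Step 3: Dot product.
a^T * proj(x) = 4*(-2.830182) + 4*0.848101 + 2*(-0.520366) = -8.9691


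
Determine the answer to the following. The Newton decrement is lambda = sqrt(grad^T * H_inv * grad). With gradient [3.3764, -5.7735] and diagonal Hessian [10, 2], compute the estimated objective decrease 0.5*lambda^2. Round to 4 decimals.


Step 1: H is diagonal, so H^(-1) * g = [0.3376, -2.8868].
Step 2: g^T H^(-1) g = sum_i g_i^2 / H_ii
  = (3.3764)^2/10 + (-5.7735)^2/2
  = 1.14 + 16.6667 = 17.8067
Step 3: Objective decrease = 0.5 * g^T H^(-1) g = 8.9033


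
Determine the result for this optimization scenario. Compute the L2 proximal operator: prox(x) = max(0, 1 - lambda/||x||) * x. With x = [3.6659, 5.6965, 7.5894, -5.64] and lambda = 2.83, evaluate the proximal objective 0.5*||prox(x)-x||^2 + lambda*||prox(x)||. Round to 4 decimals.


Step 1: Compute ||x||.
||x|| = 11.6317
Step 2: Compute scaling factor.
scale = max(0, 1 - 2.83/11.6317) = 0.7567
Step 3: prox(x) = [2.774, 4.3105, 5.7429, -4.2678]
||prox(x)|| = 8.8017
Step 4: Proximal objective.
0.5*||prox-x||^2 = 4.0045
lambda*||prox|| = 24.9088
Total = 28.9134


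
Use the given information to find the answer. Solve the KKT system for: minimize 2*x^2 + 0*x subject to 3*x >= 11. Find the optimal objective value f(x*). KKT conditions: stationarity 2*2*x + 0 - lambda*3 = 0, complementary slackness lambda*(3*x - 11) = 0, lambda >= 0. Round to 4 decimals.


Step 1: Try lambda = 0 (constraint inactive).
x_unc = 0/(2*2) = 0.0
Check: 3*0.0 = 0.0 < 11 -- violated!
Step 2: Constraint must be active: 3*x = 11
x* = 11/3 = 3.6667 (rounded; the exact value 11/3 is used below)
lambda = (2*2*(11/3) + 0)/3 = 4.8889
Step 3: Compute optimal value.
f(x*) = 2*(11/3)^2 + 0*(11/3) = 26.8889


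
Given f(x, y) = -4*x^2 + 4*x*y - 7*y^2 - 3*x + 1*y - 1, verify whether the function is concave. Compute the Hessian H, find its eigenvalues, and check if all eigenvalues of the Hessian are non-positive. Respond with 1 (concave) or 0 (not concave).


The Hessian of f(x,y) = -4*x^2 + 4*x*y - 7*y^2 - 3*x + 1*y - 1 is:
H = [[-8, 4], [4, -14]]
Trace = -8 - 14 = -22
Determinant = -8*-14 - (4)^2 = 96
Discriminant = (-22)^2 - 4*96 = 100.0
Eigenvalues: lambda_1 = -16.0, lambda_2 = -6.0
The function is concave.

1


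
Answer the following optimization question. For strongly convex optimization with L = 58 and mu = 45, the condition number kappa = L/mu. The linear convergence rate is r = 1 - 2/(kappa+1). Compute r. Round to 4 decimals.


Step 1: Compute the condition number.
kappa = L/mu = 58/45 = 1.2889
Step 2: Compute the convergence rate.
r = 1 - 2/(kappa + 1) = 1 - 2*mu/(L + mu) = (L - mu)/(L + mu) = 13/103 = 0.1262


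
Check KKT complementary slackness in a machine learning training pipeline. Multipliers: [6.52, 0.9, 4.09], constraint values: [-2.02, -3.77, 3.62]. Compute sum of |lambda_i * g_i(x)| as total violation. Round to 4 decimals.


KKT complementary slackness check:
lambda_1 * g_1 = 6.52 * -2.02 = -13.1704
lambda_2 * g_2 = 0.9 * -3.77 = -3.393
lambda_3 * g_3 = 4.09 * 3.62 = 14.8058
Total violation = 13.1704 + 3.393 + 14.8058 = 31.3692


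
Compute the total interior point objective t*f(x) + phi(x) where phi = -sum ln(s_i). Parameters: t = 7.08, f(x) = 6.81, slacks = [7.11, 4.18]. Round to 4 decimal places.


Step 1: Compute log-barrier.
ln values: [1.9615, 1.4303]
phi = -(1.9615 + 1.4303) = -3.3918
Step 2: Compute augmented objective.
t*f(x) = 7.08*6.81 = 48.2148
Total = 48.2148 - 3.3918 = 44.823


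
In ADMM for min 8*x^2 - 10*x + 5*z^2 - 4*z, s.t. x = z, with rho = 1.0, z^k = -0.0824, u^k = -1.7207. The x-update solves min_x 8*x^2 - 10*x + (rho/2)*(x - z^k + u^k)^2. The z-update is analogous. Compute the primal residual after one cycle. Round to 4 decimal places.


ADMM iteration with rho = 1.0, z^k = -0.0824, u^k = -1.7207
Step 1: x-update.
Minimize 8*x^2 - 10*x + (1.0/2)*(x + 0.0824 - 1.7207)^2
FOC: (2*8 + 1.0)*x = 10 + 1.0*(-0.0824 + 1.7207)
x^{k+1} = 0.6846
Step 2: z-update.
Minimize 5*z^2 - 4*z + (1.0/2)*(0.6846 - z - 1.7207)^2
FOC: (2*5 + 1.0)*z = 4 + 1.0*(0.6846 - 1.7207)
z^{k+1} = 0.2694
Step 3: u-update.
u^{k+1} = -1.7207 + 0.6846 - 0.2694 = -1.3055
Step 4: Primal residual = |0.6846 - 0.2694| = 0.4152


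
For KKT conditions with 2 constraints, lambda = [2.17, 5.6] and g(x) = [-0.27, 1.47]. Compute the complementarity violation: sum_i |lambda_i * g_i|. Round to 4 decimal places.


KKT complementary slackness check:
lambda_1 * g_1 = 2.17 * -0.27 = -0.5859
lambda_2 * g_2 = 5.6 * 1.47 = 8.232
Total violation = 0.5859 + 8.232 = 8.8179


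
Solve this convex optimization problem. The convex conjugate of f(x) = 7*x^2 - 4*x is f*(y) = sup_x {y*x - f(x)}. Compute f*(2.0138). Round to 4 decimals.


f*(y) = sup_x {y*x - a*x^2 - b*x} = sup_x {(y-b)*x - a*x^2}
FOC: (y - b) - 2a*x = 0 => x* = (y - b)/(2a)
x* = (2.0138 + 4)/(2*7) = 0.4296
f*(2.0138) = (y-b)^2/(4a) = (2.0138 + 4)^2/(4*7)
= 36.1658/28 = 1.2916


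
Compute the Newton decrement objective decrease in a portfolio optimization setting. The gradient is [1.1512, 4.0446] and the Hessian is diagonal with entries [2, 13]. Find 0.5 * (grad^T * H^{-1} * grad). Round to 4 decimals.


Step 1: H is diagonal, so H^(-1) * g = [0.5756, 0.3111].
Step 2: g^T H^(-1) g = sum_i g_i^2 / H_ii
  = (1.1512)^2/2 + (4.0446)^2/13
  = 0.6626 + 1.2584 = 1.921
Step 3: Objective decrease = 0.5 * g^T H^(-1) g = 0.9605


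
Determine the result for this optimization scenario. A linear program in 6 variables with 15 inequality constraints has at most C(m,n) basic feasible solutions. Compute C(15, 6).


Each vertex corresponds to some choice of n active constraints out of m, so the number of vertices is at most C(m, n) = m! / (n!(m-n)!).
m = 15, n = 6
Numerator: 15 * 14 * 13 * 12 * 11 * 10
Denominator: 6! = 720
C(15, 6) = 5005


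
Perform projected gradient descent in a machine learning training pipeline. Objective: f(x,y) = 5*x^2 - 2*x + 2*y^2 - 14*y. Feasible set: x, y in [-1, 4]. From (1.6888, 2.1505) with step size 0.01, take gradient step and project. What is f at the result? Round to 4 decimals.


Step 1: Compute gradient at (1.6888, 2.1505).
grad_x = 2*5*1.6888 - 2 = 14.888
grad_y = 2*2*2.1505 - 14 = -5.398
Step 2: Gradient step.
x_raw = 1.6888 - 0.01*14.888 = 1.5399
y_raw = 2.1505 - 0.01*-5.398 = 2.2045
Step 3: Project onto [-1, 4].
x_proj = clip(1.5399) = 1.5399
y_proj = clip(2.2045) = 2.2045
Step 4: Evaluate f.
f(1.5399, 2.2045) = -12.3663


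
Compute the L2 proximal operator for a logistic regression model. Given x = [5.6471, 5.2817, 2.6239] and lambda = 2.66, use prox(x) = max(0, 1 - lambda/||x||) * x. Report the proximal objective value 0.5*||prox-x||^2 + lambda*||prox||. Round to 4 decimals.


Step 1: Compute ||x||.
||x|| = 8.1652
Step 2: Compute scaling factor.
scale = max(0, 1 - 2.66/8.1652) = 0.6742
Step 3: prox(x) = [3.8074, 3.5611, 1.7691]
||prox(x)|| = 5.5052
Step 4: Proximal objective.
0.5*||prox-x||^2 = 3.5378
lambda*||prox|| = 14.6438
Total = 18.1817


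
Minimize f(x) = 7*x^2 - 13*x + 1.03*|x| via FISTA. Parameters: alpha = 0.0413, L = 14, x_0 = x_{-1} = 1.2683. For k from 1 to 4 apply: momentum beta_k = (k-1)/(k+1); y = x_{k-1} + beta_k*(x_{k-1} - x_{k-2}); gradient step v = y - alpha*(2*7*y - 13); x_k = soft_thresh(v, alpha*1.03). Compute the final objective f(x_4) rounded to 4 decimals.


FISTA on f(x) = 7*x^2 - 13*x + 1.03*|x|
L = 14, alpha = 0.0413
Iteration 1: beta = 0.0, y = 1.2683 + 0.0*(1.2683 - 1.2683) = 1.2683
  grad(y) = 4.7562, v = y - alpha*grad = 1.0719
  prox(v) = soft_thresh(1.0719, 0.0425) = 1.0293
Iteration 2: beta = 0.3333, y = 1.0293 + 0.3333*(1.0293 - 1.2683) = 0.9497
  grad(y) = 0.2954, v = y - alpha*grad = 0.9375
  prox(v) = soft_thresh(0.9375, 0.0425) = 0.8949
Iteration 3: beta = 0.5, y = 0.8949 + 0.5*(0.8949 - 1.0293) = 0.8277
  grad(y) = -1.4117, v = y - alpha*grad = 0.886
  prox(v) = soft_thresh(0.886, 0.0425) = 0.8435
Iteration 4: beta = 0.6, y = 0.8435 + 0.6*(0.8435 - 0.8949) = 0.8126
  grad(y) = -1.623, v = y - alpha*grad = 0.8797
  prox(v) = soft_thresh(0.8797, 0.0425) = 0.8371
f(x_4) = 7*0.8371^2 - 13*0.8371 + 1.03*|0.8371| = -5.1149


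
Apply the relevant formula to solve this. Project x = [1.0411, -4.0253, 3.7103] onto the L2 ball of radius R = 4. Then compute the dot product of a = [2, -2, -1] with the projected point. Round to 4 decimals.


Step 1: Compute ||x|| (intermediates to 6 decimals).
||x|| = sqrt(1.0411^2 + (-4.0253)^2 + 3.7103^2) = 5.572545
Step 2: Project.
Since ||x|| > R, scale = R/||x|| = 4/5.572545 = 0.717805, proj(x) = scale * x
proj(x) = [0.747307, -2.88938, 2.663272]
Step 3: Dot product.
a^T * proj(x) = 2*0.747307 - 2*(-2.88938) - 1*2.663272 = 4.6101


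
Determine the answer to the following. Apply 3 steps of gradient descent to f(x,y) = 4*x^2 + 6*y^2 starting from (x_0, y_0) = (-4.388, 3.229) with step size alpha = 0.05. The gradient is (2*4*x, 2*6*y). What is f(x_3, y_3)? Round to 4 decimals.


Gradient descent on f(x,y) = 4*x^2 + 6*y^2.
Starting point: (-4.388, 3.229), alpha = 0.05
Step 1: grad_x = 2*4*-4.388 = -35.104, grad_y = 2*6*3.229 = 38.748
  x_1 = -4.388 - 0.05*-35.104 = -2.6328
  y_1 = 3.229 - 0.05*38.748 = 1.2916
Step 2: grad_x = 2*4*-2.6328 = -21.0624, grad_y = 2*6*1.2916 = 15.4992
  x_2 = -2.6328 - 0.05*-21.0624 = -1.5797
  y_2 = 1.2916 - 0.05*15.4992 = 0.5166
Step 3: grad_x = 2*4*-1.5797 = -12.6374, grad_y = 2*6*0.5166 = 6.1997
  x_3 = -1.5797 - 0.05*-12.6374 = -0.9478
  y_3 = 0.5166 - 0.05*6.1997 = 0.2067
f(-0.9478, 0.2067) = 4*(-0.9478)^2 + 6*0.2067^2 = 3.8496


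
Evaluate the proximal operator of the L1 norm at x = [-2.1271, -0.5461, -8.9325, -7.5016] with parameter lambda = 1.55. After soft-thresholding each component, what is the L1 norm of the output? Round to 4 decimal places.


Soft-thresholding with lambda = 1.55:
prox(-2.1271) = sign(-2.1271)*max(|-2.1271| - 1.55, 0) = -0.5771
prox(-0.5461) = sign(-0.5461)*max(|-0.5461| - 1.55, 0) = 0.0
prox(-8.9325) = sign(-8.9325)*max(|-8.9325| - 1.55, 0) = -7.3825
prox(-7.5016) = sign(-7.5016)*max(|-7.5016| - 1.55, 0) = -5.9516
prox(x) = [-0.5771, 0.0, -7.3825, -5.9516]
||prox(x)||_1 = 0.5771 + 0.0 + 7.3825 + 5.9516 = 13.9112


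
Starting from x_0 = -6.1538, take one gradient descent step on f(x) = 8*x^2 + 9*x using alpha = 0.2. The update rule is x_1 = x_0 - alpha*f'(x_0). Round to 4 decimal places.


We compute the gradient at x_0 and apply the update.
f'(x) = 16*x + 9
f'(-6.1538) = 16*-6.1538 + 9 = -89.4608
x_1 = -6.1538 - 0.2*-89.4608 = 11.7384


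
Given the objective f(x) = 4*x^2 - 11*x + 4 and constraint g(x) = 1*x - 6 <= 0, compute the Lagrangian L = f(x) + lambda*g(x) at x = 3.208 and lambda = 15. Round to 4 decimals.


Step 1: Evaluate f(x).
f(3.208) = 4*3.208^2 - 11*3.208 + 4 = 9.8771
Step 2: Evaluate g(x).
g(3.208) = 1*3.208 - 6 = -2.792
Step 3: Compute Lagrangian.
L = 9.8771 + 15*-2.792 = -32.0029


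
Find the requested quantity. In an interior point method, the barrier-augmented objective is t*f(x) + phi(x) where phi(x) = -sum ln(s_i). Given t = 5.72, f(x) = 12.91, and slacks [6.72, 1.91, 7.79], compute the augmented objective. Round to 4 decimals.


Step 1: Compute log-barrier.
ln values: [1.9051, 0.6471, 2.0528]
phi = -(1.9051 + 0.6471 + 2.0528) = -4.605
Step 2: Compute augmented objective.
t*f(x) = 5.72*12.91 = 73.8452
Total = 73.8452 - 4.605 = 69.2402


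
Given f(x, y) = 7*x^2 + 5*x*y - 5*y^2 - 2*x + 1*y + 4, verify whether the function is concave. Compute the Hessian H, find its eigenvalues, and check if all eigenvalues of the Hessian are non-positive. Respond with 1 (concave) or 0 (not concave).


The Hessian of f(x,y) = 7*x^2 + 5*x*y - 5*y^2 - 2*x + 1*y + 4 is:
H = [[14, 5], [5, -10]]
Trace = 14 - 10 = 4
Determinant = 14*-10 - (5)^2 = -165
Discriminant = (4)^2 - 4*-165 = 676.0
Eigenvalues: lambda_1 = -11.0, lambda_2 = 15.0
The function is not concave.

0


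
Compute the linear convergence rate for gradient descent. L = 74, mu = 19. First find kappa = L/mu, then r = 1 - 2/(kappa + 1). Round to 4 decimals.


Step 1: Compute the condition number.
kappa = L/mu = 74/19 = 3.8947
Step 2: Compute the convergence rate.
r = 1 - 2/(kappa + 1) = 1 - 2*mu/(L + mu) = (L - mu)/(L + mu) = 55/93 = 0.5914


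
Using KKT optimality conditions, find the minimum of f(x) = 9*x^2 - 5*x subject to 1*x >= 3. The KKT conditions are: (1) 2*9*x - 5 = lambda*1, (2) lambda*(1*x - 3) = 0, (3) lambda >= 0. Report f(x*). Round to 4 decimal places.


Step 1: Try lambda = 0 (constraint inactive).
x_unc = 5/(2*9) = 0.2778
Check: 1*0.2778 = 0.2778 < 3 -- violated!
Step 2: Constraint must be active: 1*x = 3
x* = 3/1 = 3.0
lambda = (2*9*3.0 - 5)/1 = 49.0
Step 3: Compute optimal value.
f(x*) = 9*3.0^2 - 5*3.0 = 66.0


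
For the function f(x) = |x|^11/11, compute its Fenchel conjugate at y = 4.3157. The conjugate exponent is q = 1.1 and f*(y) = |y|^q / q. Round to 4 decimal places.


The conjugate exponent q satisfies 1/p + 1/q = 1.
p = 11, so q = 11/(11 - 1) = 1.1
|y|^q = 4.3157^1.1 = 4.9952
f*(4.3157) = 4.9952 / 1.1 = 4.5411


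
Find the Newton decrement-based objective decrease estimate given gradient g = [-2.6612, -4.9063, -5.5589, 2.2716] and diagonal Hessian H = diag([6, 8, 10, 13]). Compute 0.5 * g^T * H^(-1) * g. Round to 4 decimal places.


Step 1: H is diagonal, so H^(-1) * g = [-0.4435, -0.6133, -0.5559, 0.1747].
Step 2: g^T H^(-1) g = sum_i g_i^2 / H_ii
  = (-2.6612)^2/6 + (-4.9063)^2/8 + (-5.5589)^2/10 + (2.2716)^2/13
  = 1.1803 + 3.009 + 3.0901 + 0.3969 = 7.6764
Step 3: Objective decrease = 0.5 * g^T H^(-1) g = 3.8382


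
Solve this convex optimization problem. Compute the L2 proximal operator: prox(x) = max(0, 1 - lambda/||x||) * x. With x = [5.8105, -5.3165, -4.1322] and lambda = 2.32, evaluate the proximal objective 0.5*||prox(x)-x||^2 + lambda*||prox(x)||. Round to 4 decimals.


Step 1: Compute ||x||.
||x|| = 8.8939
Step 2: Compute scaling factor.
scale = max(0, 1 - 2.32/8.8939) = 0.7391
Step 3: prox(x) = [4.2948, -3.9297, -3.0543]
||prox(x)|| = 6.5739
Step 4: Proximal objective.
0.5*||prox-x||^2 = 2.6912
lambda*||prox|| = 15.2514
Total = 17.9427


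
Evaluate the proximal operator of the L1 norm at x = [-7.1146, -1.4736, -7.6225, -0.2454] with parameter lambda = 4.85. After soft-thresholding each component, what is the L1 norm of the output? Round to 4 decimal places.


Soft-thresholding with lambda = 4.85:
prox(-7.1146) = sign(-7.1146)*max(|-7.1146| - 4.85, 0) = -2.2646
prox(-1.4736) = sign(-1.4736)*max(|-1.4736| - 4.85, 0) = 0.0
prox(-7.6225) = sign(-7.6225)*max(|-7.6225| - 4.85, 0) = -2.7725
prox(-0.2454) = sign(-0.2454)*max(|-0.2454| - 4.85, 0) = 0.0
prox(x) = [-2.2646, 0.0, -2.7725, 0.0]
||prox(x)||_1 = 2.2646 + 0.0 + 2.7725 + 0.0 = 5.0371


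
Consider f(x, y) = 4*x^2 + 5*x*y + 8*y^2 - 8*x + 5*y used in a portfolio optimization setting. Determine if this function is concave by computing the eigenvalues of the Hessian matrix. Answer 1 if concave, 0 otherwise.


The Hessian of f(x,y) = 4*x^2 + 5*x*y + 8*y^2 - 8*x + 5*y is:
H = [[8, 5], [5, 16]]
Trace = 8 + 16 = 24
Determinant = 8*16 - (5)^2 = 103
Discriminant = (24)^2 - 4*103 = 164.0
Eigenvalues: lambda_1 = 5.5969, lambda_2 = 18.4031
The function is not concave.

0


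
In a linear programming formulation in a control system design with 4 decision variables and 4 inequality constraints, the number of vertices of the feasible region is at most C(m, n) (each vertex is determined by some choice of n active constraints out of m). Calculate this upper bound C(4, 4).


Each vertex corresponds to some choice of n active constraints out of m, so the number of vertices is at most C(m, n) = m! / (n!(m-n)!).
m = 4, n = 4
Numerator: 4 * 3 * 2 * 1
Denominator: 4! = 24
C(4, 4) = 1


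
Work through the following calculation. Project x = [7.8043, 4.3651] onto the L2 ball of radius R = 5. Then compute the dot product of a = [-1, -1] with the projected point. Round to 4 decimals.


Step 1: Compute ||x|| (intermediates to 6 decimals).
||x|| = sqrt(7.8043^2 + 4.3651^2) = 8.942102
Step 2: Project.
Since ||x|| > R, scale = R/||x|| = 5/8.942102 = 0.559153, proj(x) = scale * x
proj(x) = [4.363798, 2.440759]
Step 3: Dot product.
a^T * proj(x) = -1*4.363798 - 1*2.440759 = -6.8046


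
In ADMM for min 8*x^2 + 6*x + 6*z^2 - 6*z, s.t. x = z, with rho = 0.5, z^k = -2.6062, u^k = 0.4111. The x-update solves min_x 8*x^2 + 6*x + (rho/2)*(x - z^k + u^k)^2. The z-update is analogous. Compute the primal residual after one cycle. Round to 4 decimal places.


ADMM iteration with rho = 0.5, z^k = -2.6062, u^k = 0.4111
Step 1: x-update.
Minimize 8*x^2 + 6*x + (0.5/2)*(x + 2.6062 + 0.4111)^2
FOC: (2*8 + 0.5)*x = -6 + 0.5*(-2.6062 - 0.4111)
x^{k+1} = -0.4551
Step 2: z-update.
Minimize 6*z^2 - 6*z + (0.5/2)*(-0.4551 - z + 0.4111)^2
FOC: (2*6 + 0.5)*z = 6 + 0.5*(-0.4551 + 0.4111)
z^{k+1} = 0.4782
Step 3: u-update.
u^{k+1} = 0.4111 - 0.4551 - 0.4782 = -0.5222
Step 4: Primal residual = |-0.4551 - 0.4782| = 0.9333


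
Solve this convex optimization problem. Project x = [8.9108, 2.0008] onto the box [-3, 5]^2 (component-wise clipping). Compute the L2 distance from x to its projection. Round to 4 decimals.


Project each component onto [-3, 5].
clip(8.9108) = 5.0, clip(2.0008) = 2.0008
Projection = [5.0, 2.0008]
Squared diffs: [15.2944, 0.0]
Distance = sqrt(15.2944) = 3.9108


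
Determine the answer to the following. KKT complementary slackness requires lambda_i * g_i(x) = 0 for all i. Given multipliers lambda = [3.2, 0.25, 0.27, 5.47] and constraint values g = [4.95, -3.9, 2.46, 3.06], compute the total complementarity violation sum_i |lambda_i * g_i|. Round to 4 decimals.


KKT complementary slackness check:
lambda_1 * g_1 = 3.2 * 4.95 = 15.84
lambda_2 * g_2 = 0.25 * -3.9 = -0.975
lambda_3 * g_3 = 0.27 * 2.46 = 0.6642
lambda_4 * g_4 = 5.47 * 3.06 = 16.7382
Total violation = 15.84 + 0.975 + 0.6642 + 16.7382 = 34.2174
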